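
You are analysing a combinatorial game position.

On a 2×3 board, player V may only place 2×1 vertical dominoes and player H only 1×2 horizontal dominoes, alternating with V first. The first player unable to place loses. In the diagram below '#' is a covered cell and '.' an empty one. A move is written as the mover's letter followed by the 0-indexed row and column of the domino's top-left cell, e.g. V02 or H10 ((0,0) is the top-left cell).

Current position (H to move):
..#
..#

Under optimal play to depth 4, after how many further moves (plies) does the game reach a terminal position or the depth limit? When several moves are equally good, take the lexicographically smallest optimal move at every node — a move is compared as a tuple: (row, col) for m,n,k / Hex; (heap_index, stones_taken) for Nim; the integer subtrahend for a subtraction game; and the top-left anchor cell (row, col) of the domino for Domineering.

PV length from [..#/..#]: 1 ply

ply 1, H at ..#/..# | H00=+1→###/..#*; H10=+1→..#/###
ply 2: ###/..# is terminal -1 (V); from ..#/..# depth 4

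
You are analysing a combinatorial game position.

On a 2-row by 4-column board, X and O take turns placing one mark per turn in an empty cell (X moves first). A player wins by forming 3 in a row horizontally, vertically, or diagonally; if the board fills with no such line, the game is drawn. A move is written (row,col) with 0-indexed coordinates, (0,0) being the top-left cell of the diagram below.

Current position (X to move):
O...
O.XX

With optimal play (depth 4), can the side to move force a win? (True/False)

X winning at [O.../O.XX]: True

[O.../O.XX] X move#1: (0,1):+0/OX../O.XX, (0,2):+0/O.X./O.XX, (0,3):+0/O..X/O.XX, (1,1):+1/O.../OXXX*
[O.../OXXX] end (terminal -1, O#2); searched O.../O.XX to 4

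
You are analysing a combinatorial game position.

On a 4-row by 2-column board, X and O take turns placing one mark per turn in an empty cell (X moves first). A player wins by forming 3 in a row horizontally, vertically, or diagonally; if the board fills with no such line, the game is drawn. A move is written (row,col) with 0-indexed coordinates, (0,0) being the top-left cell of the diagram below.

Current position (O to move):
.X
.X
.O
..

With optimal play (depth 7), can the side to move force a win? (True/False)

O winning at [.X/.X/.O/..]: False

[.X/.X/.O/..] O move#1: (0,0):+0/OX/.X/.O/..*, (1,0):+0/.X/OX/.O/.., (2,0):+0/.X/.X/OO/.., (3,0):+0/.X/.X/.O/O., (3,1):+0/.X/.X/.O/.O
[OX/.X/.O/..] X move#2: (1,0):+0/OX/XX/.O/..*, (2,0):+0/OX/.X/XO/.., (3,0):+0/OX/.X/.O/X., (3,1):+0/OX/.X/.O/.X
[OX/XX/.O/..] O move#3: (2,0):+0/OX/XX/OO/..*, (3,0):+0/OX/XX/.O/O., (3,1):+0/OX/XX/.O/.O
[OX/XX/OO/..] X move#4: (3,0):+0/OX/XX/OO/X.*, (3,1):+0/OX/XX/OO/.X
[OX/XX/OO/X.] O move#5: (3,1):+0/OX/XX/OO/XO*
[OX/XX/OO/XO] end (terminal +0, X#6); searched .X/.X/.O/.. to 7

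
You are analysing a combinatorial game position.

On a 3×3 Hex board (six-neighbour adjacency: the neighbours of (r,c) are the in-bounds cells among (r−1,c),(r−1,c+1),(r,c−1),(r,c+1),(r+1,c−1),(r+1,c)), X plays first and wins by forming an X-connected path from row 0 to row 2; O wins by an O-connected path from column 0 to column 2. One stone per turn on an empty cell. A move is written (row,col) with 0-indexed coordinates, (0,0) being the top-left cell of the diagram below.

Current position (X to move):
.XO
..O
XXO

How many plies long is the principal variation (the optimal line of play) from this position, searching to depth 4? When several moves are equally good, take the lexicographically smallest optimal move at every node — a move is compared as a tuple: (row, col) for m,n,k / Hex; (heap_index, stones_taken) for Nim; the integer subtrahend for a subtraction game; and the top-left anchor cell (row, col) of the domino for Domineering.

ply 1, X at .XO/..O/XXO | (0,0)=+1→XXO/..O/XXO*; (1,0)=+1→.XO/X.O/XXO; (1,1)=+1→.XO/.XO/XXO
ply 2, O at XXO/..O/XXO | (1,0)=-1→XXO/O.O/XXO*; (1,1)=-1→XXO/.OO/XXO
ply 3, X at XXO/O.O/XXO | (1,1)=+1→XXO/OXO/XXO*
ply 4: XXO/OXO/XXO is terminal -1 (O); from .XO/..O/XXO depth 4

PV length from [.XO/..O/XXO]: 3 plies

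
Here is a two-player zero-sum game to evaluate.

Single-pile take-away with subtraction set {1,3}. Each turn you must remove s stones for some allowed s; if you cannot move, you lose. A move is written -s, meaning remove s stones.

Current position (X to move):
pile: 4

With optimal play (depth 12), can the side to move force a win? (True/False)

[4] X move#1: -1:-1/3*, -3:-1/1
[3] O move#2: -1:+1/2*, -3:+1/0
[2] X move#3: -1:-1/1*
[1] O move#4: -1:+1/0*
[0] end (terminal -1, X#5); searched 4 to 12

X winning at [4]: False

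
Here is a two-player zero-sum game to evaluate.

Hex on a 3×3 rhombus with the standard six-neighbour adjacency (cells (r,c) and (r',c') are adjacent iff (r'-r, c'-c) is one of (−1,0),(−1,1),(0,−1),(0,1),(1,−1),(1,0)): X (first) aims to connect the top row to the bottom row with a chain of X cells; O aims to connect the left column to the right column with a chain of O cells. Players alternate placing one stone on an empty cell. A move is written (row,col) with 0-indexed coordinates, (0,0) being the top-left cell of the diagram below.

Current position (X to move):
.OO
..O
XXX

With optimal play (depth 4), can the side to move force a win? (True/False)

X winning at [.OO/..O/XXX]: False

p1 X@[.OO/..O/XXX]: (0,0)[XOO/..O/XXX]-1* (1,0)[.OO/X.O/XXX]-1 (1,1)[.OO/.XO/XXX]-1
p2 O@[XOO/..O/XXX]: (1,0)[XOO/O.O/XXX]+1* (1,1)[XOO/.OO/XXX]-1
p3 X@[XOO/O.O/XXX] terminal -1; root [.OO/..O/XXX] d4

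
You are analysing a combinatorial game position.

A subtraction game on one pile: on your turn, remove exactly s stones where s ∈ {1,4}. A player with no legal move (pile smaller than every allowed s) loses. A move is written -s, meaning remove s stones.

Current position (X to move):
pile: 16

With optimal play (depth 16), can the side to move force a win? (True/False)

X winning at [16]: True

[16] X move#1: -1:+1/15*, -4:+1/12
[15] O move#2: -1:-1/14*, -4:-1/11
[14] X move#3: -1:-1/13, -4:+1/10*
[10] O move#4: -1:-1/9*, -4:-1/6
[9] X move#5: -1:-1/8, -4:+1/5*
[5] O move#6: -1:-1/4*, -4:-1/1
[4] X move#7: -1:-1/3, -4:+1/0*
[0] end (terminal -1, O#8); searched 16 to 16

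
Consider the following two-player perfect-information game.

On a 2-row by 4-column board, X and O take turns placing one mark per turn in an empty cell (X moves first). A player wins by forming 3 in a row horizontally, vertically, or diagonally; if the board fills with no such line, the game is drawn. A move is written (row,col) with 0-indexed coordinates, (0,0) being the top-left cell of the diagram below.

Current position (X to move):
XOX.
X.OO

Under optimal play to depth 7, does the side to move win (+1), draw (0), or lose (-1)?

[XOX./X.OO] X move#1: (0,3):-1/XOXX/X.OO, (1,1):+0/XOX./XXOO*
[XOX./XXOO] O move#2: (0,3):+0/XOXO/XXOO*
[XOXO/XXOO] end (terminal +0, X#3); searched XOX./X.OO to 7

value(XOX./X.OO, X) = 0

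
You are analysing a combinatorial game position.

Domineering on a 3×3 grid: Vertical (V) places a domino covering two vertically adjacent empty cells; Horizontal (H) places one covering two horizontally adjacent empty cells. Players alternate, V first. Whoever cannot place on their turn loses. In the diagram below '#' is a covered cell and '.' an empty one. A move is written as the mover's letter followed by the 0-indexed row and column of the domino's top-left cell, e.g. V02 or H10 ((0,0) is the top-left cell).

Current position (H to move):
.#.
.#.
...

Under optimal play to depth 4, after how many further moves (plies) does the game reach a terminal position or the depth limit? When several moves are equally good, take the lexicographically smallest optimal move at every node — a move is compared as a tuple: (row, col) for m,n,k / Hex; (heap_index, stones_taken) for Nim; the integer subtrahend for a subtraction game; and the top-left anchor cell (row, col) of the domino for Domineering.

[.#./.#./...] H move#1: H20:-1/.#./.#./##.*, H21:-1/.#./.#./.##
[.#./.#./##.] V move#2: V00:+1/##./##./##.*, V02:+1/.##/.##/##., V12:+1/.#./.##/###
[##./##./##.] end (terminal -1, H#3); searched .#./.#./... to 4

PV length from [.#./.#./...]: 2 plies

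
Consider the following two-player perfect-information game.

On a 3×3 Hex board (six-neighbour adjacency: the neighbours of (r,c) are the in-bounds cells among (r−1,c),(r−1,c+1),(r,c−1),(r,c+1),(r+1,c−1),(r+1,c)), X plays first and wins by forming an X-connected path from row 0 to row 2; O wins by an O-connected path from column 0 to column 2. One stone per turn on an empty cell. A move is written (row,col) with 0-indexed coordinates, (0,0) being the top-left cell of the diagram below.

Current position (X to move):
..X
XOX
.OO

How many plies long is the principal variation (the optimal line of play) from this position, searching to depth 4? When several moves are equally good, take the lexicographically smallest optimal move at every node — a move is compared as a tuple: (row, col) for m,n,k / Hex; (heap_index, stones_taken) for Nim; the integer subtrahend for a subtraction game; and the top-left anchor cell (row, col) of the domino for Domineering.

ply 1, X at ..X/XOX/.OO | (0,0)=-1→X.X/XOX/.OO; (0,1)=-1→.XX/XOX/.OO; (2,0)=+1→..X/XOX/XOO*
ply 2, O at ..X/XOX/XOO | (0,0)=-1→O.X/XOX/XOO*; (0,1)=-1→.OX/XOX/XOO
ply 3, X at O.X/XOX/XOO | (0,1)=+1→OXX/XOX/XOO*
ply 4: OXX/XOX/XOO is terminal -1 (O); from ..X/XOX/.OO depth 4

PV length from [..X/XOX/.OO]: 3 plies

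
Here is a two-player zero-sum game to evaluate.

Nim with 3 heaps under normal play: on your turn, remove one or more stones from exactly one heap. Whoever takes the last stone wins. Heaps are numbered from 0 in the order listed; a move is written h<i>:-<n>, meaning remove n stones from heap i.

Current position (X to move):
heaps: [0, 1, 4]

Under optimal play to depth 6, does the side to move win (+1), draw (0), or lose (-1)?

[(0,1,4)] X move#1: h1:-1:-1/(0,0,4), h2:-1:-1/(0,1,3), h2:-2:-1/(0,1,2), h2:-3:+1/(0,1,1)*, h2:-4:-1/(0,1,0)
[(0,1,1)] O move#2: h1:-1:-1/(0,0,1)*, h2:-1:-1/(0,1,0)
[(0,0,1)] X move#3: h2:-1:+1/(0,0,0)*
[(0,0,0)] end (terminal -1, O#4); searched (0,1,4) to 6

value((0,1,4), X) = +1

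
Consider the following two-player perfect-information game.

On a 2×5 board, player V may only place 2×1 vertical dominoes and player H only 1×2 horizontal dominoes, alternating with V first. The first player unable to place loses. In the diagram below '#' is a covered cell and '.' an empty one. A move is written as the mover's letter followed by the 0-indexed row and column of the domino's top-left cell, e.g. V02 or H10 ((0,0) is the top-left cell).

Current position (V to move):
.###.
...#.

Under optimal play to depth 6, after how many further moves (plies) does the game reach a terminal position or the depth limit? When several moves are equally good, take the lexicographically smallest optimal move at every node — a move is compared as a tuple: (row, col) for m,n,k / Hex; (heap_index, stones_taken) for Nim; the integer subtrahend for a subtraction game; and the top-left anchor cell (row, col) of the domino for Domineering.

ply 1, V at .###./...#. | V00=+1→####./#..#.*; V04=-1→.####/...##
ply 2, H at ####./#..#. | H11=-1→####./####.*
ply 3, V at ####./####. | V04=+1→#####/#####*
ply 4: #####/##### is terminal -1 (H); from .###./...#. depth 6

PV length from [.###./...#.]: 3 plies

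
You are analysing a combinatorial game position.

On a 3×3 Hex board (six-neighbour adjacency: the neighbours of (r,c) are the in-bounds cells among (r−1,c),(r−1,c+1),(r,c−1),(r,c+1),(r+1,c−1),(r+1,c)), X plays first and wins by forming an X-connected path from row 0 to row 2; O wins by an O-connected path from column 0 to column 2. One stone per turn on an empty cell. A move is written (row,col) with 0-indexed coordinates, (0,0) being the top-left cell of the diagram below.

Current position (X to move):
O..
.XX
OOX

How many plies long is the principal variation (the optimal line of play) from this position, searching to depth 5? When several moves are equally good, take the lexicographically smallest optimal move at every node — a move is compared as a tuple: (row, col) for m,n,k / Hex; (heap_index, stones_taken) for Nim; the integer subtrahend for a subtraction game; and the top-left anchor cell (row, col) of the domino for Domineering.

PV length from [O../.XX/OOX]: 1 ply

[O../.XX/OOX] X move#1: (0,1):+1/OX./.XX/OOX*, (0,2):+1/O.X/.XX/OOX, (1,0):+1/O../XXX/OOX
[OX./.XX/OOX] end (terminal -1, O#2); searched O../.XX/OOX to 5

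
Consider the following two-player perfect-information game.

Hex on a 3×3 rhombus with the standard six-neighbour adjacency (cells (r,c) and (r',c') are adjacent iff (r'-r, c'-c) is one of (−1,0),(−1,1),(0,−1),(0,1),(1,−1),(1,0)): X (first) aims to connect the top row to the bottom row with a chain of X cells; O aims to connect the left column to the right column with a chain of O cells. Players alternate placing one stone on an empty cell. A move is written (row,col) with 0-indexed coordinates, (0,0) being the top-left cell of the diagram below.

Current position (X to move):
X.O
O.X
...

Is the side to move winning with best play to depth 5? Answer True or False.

[X.O/O.X/...] X move#1: (0,1):-1/XXO/O.X/...*, (1,1):-1/X.O/OXX/..., (2,0):-1/X.O/O.X/X.., (2,1):-1/X.O/O.X/.X., (2,2):-1/X.O/O.X/..X
[XXO/O.X/...] O move#2: (1,1):+1/XXO/OOX/...*, (2,0):-1/XXO/O.X/O.., (2,1):-1/XXO/O.X/.O., (2,2):-1/XXO/O.X/..O
[XXO/OOX/...] end (terminal -1, X#3); searched X.O/O.X/... to 5

X winning at [X.O/O.X/...]: False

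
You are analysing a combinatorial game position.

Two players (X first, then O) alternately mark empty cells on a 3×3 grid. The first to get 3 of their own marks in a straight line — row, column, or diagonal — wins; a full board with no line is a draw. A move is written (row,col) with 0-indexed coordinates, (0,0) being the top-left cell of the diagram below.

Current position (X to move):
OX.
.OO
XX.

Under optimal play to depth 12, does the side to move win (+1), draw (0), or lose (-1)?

value(OX./.OO/XX., X) = +1

ply 1, X at OX./.OO/XX. | (0,2)=-1→OXX/.OO/XX.; (1,0)=-1→OX./XOO/XX.; (2,2)=+1→OX./.OO/XXX*
ply 2: OX./.OO/XXX is terminal -1 (O); from OX./.OO/XX. depth 12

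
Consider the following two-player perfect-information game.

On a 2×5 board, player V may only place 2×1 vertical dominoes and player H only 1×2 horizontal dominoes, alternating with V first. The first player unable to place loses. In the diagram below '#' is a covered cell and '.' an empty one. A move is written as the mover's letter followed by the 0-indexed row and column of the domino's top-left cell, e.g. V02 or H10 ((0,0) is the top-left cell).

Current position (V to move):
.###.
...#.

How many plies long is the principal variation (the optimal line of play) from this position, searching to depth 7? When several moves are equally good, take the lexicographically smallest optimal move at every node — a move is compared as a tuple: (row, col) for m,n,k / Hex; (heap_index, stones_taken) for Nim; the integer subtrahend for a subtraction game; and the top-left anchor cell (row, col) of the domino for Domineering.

PV length from [.###./...#.]: 3 plies

ply 1, V at .###./...#. | V00=+1→####./#..#.*; V04=-1→.####/...##
ply 2, H at ####./#..#. | H11=-1→####./####.*
ply 3, V at ####./####. | V04=+1→#####/#####*
ply 4: #####/##### is terminal -1 (H); from .###./...#. depth 7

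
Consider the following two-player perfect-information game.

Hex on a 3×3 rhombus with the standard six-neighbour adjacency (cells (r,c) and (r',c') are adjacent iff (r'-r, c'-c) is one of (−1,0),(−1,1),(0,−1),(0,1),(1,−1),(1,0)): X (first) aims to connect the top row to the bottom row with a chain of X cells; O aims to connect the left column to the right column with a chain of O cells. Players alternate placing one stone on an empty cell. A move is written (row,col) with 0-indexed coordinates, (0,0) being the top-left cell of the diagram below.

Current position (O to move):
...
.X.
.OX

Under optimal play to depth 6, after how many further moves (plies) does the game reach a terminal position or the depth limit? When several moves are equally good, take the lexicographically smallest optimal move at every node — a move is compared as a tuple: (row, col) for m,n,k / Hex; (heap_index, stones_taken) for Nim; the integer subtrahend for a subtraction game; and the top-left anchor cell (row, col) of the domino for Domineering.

[.../.X./.OX] O move#1: (0,0):-1/O../.X./.OX*, (0,1):-1/.O./.X./.OX, (0,2):-1/..O/.X./.OX, (1,0):-1/.../OX./.OX, (1,2):-1/.../.XO/.OX, (2,0):-1/.../.X./OOX
[O../.X./.OX] X move#2: (0,1):+1/OX./.X./.OX*, (0,2):+1/O.X/.X./.OX, (1,0):+1/O../XX./.OX, (1,2):+1/O../.XX/.OX, (2,0):+1/O../.X./XOX
[OX./.X./.OX] O move#3: (0,2):-1/OXO/.X./.OX*, (1,0):-1/OX./OX./.OX, (1,2):-1/OX./.XO/.OX, (2,0):-1/OX./.X./OOX
[OXO/.X./.OX] X move#4: (1,0):+1/OXO/XX./.OX*, (1,2):+1/OXO/.XX/.OX, (2,0):+1/OXO/.X./XOX
[OXO/XX./.OX] O move#5: (1,2):-1/OXO/XXO/.OX*, (2,0):-1/OXO/XX./OOX
[OXO/XXO/.OX] X move#6: (2,0):+1/OXO/XXO/XOX*
[OXO/XXO/XOX] end (terminal -1, O#7); searched .../.X./.OX to 6

PV length from [.../.X./.OX]: 6 plies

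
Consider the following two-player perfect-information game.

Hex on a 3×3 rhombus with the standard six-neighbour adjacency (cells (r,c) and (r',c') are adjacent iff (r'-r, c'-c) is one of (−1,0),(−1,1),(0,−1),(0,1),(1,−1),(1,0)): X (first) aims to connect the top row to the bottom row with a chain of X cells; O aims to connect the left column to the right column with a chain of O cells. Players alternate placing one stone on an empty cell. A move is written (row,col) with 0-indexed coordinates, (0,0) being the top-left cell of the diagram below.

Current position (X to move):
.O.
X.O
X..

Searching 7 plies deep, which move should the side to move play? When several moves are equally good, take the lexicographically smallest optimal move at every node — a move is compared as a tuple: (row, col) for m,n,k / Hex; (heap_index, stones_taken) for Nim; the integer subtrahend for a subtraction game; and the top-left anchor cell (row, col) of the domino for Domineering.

ply 1, X at .O./X.O/X.. | (0,0)=+1→XO./X.O/X..*; (0,2)=+1→.OX/X.O/X..; (1,1)=+1→.O./XXO/X..; (2,1)=-1→.O./X.O/XX.; (2,2)=-1→.O./X.O/X.X
ply 2: XO./X.O/X.. is terminal -1 (O); from .O./X.O/X.. depth 7

X's best at [.O./X.O/X..]: (0,0)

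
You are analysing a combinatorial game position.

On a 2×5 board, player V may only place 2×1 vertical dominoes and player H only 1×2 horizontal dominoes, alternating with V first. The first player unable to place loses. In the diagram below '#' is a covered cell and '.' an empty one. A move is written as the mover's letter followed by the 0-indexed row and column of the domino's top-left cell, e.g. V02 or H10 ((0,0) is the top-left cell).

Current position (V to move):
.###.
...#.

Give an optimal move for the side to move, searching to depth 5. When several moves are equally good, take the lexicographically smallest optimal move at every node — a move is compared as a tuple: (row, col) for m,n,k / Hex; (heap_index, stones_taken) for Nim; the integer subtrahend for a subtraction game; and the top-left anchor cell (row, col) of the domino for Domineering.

p1 V@[.###./...#.]: V00[####./#..#.]+1* V04[.####/...##]-1
p2 H@[####./#..#.]: H11[####./####.]-1*
p3 V@[####./####.]: V04[#####/#####]+1*
p4 H@[#####/#####] terminal -1; root [.###./...#.] d5

V's best at [.###./...#.]: V00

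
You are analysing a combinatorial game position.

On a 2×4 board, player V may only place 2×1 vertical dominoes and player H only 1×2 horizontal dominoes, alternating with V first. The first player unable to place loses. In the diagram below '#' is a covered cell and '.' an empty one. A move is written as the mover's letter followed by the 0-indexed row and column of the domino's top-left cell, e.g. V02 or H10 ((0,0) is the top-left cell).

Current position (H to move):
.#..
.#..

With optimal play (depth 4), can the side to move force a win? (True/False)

[.#../.#..] H move#1: H02:+1/.###/.#..*, H12:+1/.#../.###
[.###/.#..] V move#2: V00:-1/####/##..*
[####/##..] H move#3: H12:+1/####/####*
[####/####] end (terminal -1, V#4); searched .#../.#.. to 4

H winning at [.#../.#..]: True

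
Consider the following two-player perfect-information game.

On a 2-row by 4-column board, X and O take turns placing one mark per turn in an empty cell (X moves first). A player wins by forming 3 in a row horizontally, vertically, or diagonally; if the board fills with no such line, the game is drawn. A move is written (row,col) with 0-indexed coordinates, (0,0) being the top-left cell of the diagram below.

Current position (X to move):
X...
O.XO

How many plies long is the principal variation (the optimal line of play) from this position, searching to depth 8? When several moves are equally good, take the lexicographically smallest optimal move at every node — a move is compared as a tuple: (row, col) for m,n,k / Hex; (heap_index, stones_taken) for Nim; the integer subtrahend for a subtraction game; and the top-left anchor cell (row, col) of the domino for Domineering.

PV length from [X.../O.XO]: 4 plies

[X.../O.XO] X move#1: (0,1):+0/XX../O.XO*, (0,2):+0/X.X./O.XO, (0,3):+0/X..X/O.XO, (1,1):+0/X.../OXXO
[XX../O.XO] O move#2: (0,2):+0/XXO./O.XO*, (0,3):-1/XX.O/O.XO, (1,1):-1/XX../OOXO
[XXO./O.XO] X move#3: (0,3):+0/XXOX/O.XO*, (1,1):+0/XXO./OXXO
[XXOX/O.XO] O move#4: (1,1):+0/XXOX/OOXO*
[XXOX/OOXO] end (terminal +0, X#5); searched X.../O.XO to 8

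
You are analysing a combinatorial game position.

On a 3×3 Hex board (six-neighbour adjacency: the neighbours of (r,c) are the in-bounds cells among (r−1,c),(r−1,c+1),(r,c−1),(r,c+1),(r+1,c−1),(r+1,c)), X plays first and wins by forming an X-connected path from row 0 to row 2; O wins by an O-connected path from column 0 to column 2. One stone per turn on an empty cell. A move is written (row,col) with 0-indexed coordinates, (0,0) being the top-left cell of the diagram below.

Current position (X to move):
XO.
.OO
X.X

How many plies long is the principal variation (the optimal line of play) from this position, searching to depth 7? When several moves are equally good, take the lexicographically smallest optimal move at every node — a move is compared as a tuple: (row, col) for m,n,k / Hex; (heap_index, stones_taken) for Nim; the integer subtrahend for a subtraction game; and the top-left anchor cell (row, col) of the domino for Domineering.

PV length from [XO./.OO/X.X]: 1 ply

ply 1, X at XO./.OO/X.X | (0,2)=-1→XOX/.OO/X.X; (1,0)=+1→XO./XOO/X.X*; (2,1)=-1→XO./.OO/XXX
ply 2: XO./XOO/X.X is terminal -1 (O); from XO./.OO/X.X depth 7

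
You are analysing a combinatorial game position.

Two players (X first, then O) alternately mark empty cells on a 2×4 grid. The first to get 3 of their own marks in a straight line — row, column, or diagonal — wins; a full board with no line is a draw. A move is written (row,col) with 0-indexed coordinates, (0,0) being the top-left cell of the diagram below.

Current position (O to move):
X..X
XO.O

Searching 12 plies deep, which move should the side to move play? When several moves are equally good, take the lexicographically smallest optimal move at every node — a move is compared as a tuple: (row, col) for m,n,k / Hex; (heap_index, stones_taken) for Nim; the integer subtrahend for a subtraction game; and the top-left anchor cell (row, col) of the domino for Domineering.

p1 O@[X..X/XO.O]: (0,1)[XO.X/XO.O]+0 (0,2)[X.OX/XO.O]+0 (1,2)[X..X/XOOO]+1*
p2 X@[X..X/XOOO] terminal -1; root [X..X/XO.O] d12

O's best at [X..X/XO.O]: (1,2)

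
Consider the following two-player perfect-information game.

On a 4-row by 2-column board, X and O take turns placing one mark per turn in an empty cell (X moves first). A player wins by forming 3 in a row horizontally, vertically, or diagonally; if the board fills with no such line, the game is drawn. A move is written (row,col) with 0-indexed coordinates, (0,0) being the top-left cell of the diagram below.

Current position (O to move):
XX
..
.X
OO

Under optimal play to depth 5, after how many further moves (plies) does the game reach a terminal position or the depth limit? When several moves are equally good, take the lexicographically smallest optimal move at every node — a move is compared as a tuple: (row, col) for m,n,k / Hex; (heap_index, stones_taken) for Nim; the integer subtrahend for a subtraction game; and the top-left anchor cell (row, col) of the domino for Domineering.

PV length from [XX/../.X/OO]: 3 plies

p1 O@[XX/../.X/OO]: (1,0)[XX/O./.X/OO]-1 (1,1)[XX/.O/.X/OO]+0* (2,0)[XX/../OX/OO]-1
p2 X@[XX/.O/.X/OO]: (1,0)[XX/XO/.X/OO]+0* (2,0)[XX/.O/XX/OO]+0
p3 O@[XX/XO/.X/OO]: (2,0)[XX/XO/OX/OO]+0*
p4 X@[XX/XO/OX/OO] terminal +0; root [XX/../.X/OO] d5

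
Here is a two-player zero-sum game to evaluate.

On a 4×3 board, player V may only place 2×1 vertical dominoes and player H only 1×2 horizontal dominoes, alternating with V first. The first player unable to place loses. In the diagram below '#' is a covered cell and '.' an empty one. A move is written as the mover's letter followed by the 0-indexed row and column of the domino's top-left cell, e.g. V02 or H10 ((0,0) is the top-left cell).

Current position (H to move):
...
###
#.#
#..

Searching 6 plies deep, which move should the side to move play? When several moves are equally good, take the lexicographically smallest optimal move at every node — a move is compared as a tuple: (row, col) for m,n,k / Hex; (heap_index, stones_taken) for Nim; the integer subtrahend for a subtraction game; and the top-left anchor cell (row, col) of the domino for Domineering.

H's best at [.../###/#.#/#..]: H31

ply 1, H at .../###/#.#/#.. | H00=-1→##./###/#.#/#..; H01=-1→.##/###/#.#/#..; H31=+1→.../###/#.#/###*
ply 2: .../###/#.#/### is terminal -1 (V); from .../###/#.#/#.. depth 6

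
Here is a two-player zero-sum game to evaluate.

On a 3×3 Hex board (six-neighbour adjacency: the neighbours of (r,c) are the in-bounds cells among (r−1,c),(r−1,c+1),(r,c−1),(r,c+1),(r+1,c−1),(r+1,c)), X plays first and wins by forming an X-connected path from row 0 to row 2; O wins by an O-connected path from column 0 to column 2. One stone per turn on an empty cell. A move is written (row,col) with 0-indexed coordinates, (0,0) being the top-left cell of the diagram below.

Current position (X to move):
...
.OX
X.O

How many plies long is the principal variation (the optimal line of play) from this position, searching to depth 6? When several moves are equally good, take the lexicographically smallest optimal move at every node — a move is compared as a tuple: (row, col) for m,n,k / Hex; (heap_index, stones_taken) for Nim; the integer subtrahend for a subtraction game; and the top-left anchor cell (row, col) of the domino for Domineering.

PV length from [.../.OX/X.O]: 5 plies

ply 1, X at .../.OX/X.O | (0,0)=-1→X../.OX/X.O; (0,1)=-1→.X./.OX/X.O; (0,2)=+1→..X/.OX/X.O*; (1,0)=+1→.../XOX/X.O; (2,1)=+1→.../.OX/XXO
ply 2, O at ..X/.OX/X.O | (0,0)=-1→O.X/.OX/X.O*; (0,1)=-1→.OX/.OX/X.O; (1,0)=-1→..X/OOX/X.O; (2,1)=-1→..X/.OX/XOO
ply 3, X at O.X/.OX/X.O | (0,1)=+1→OXX/.OX/X.O*; (1,0)=+1→O.X/XOX/X.O; (2,1)=+1→O.X/.OX/XXO
ply 4, O at OXX/.OX/X.O | (1,0)=-1→OXX/OOX/X.O*; (2,1)=-1→OXX/.OX/XOO
ply 5, X at OXX/OOX/X.O | (2,1)=+1→OXX/OOX/XXO*
ply 6: OXX/OOX/XXO is terminal -1 (O); from .../.OX/X.O depth 6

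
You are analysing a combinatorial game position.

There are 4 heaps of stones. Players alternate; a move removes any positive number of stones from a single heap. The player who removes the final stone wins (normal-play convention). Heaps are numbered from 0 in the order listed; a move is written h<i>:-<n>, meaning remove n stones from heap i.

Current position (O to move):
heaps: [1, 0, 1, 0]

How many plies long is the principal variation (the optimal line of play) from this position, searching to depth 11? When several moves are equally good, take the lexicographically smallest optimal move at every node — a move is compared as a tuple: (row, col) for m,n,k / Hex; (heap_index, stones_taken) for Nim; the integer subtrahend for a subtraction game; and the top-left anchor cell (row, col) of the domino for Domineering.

PV length from [(1,0,1,0)]: 2 plies

ply 1, O at (1,0,1,0) | h0:-1=-1→(0,0,1,0)*; h2:-1=-1→(1,0,0,0)
ply 2, X at (0,0,1,0) | h2:-1=+1→(0,0,0,0)*
ply 3: (0,0,0,0) is terminal -1 (O); from (1,0,1,0) depth 11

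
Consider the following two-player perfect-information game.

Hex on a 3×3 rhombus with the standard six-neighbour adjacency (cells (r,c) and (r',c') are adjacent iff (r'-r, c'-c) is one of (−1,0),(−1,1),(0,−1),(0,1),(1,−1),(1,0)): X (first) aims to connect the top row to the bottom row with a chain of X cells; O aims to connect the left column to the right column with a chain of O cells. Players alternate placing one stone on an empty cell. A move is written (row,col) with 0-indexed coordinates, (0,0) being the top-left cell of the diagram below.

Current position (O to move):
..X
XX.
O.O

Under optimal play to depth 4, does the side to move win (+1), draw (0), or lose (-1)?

[..X/XX./O.O] O move#1: (0,0):-1/O.X/XX./O.O, (0,1):-1/.OX/XX./O.O, (1,2):-1/..X/XXO/O.O, (2,1):+1/..X/XX./OOO*
[..X/XX./OOO] end (terminal -1, X#2); searched ..X/XX./O.O to 4

value(..X/XX./O.O, O) = +1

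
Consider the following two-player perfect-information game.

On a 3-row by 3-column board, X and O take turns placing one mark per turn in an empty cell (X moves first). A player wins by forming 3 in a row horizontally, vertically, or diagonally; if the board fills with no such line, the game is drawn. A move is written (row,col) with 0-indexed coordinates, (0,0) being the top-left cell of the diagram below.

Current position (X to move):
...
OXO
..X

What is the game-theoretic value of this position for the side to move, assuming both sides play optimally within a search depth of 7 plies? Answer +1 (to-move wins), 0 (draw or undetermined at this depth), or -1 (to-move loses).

value(.../OXO/..X, X) = +1

p1 X@[.../OXO/..X]: (0,0)[X../OXO/..X]+1* (0,1)[.X./OXO/..X]+1 (0,2)[..X/OXO/..X]+1 (2,0)[.../OXO/X.X]+1 (2,1)[.../OXO/.XX]+1
p2 O@[X../OXO/..X] terminal -1; root [.../OXO/..X] d7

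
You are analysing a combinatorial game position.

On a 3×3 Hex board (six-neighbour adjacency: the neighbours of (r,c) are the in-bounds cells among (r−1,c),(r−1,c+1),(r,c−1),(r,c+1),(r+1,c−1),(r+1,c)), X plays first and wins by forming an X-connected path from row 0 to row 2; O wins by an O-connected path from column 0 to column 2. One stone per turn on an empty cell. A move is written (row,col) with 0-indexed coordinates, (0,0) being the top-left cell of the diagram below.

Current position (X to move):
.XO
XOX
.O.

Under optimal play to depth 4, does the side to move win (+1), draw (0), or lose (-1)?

p1 X@[.XO/XOX/.O.]: (0,0)[XXO/XOX/.O.]-1 (2,0)[.XO/XOX/XO.]+1* (2,2)[.XO/XOX/.OX]-1
p2 O@[.XO/XOX/XO.] terminal -1; root [.XO/XOX/.O.] d4

value(.XO/XOX/.O., X) = +1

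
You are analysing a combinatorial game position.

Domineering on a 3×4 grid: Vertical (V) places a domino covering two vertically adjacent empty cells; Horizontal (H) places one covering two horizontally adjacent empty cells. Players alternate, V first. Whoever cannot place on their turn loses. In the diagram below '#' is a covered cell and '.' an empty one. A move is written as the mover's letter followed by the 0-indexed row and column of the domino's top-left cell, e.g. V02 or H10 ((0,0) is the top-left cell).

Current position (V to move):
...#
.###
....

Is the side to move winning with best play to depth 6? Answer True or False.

V winning at [...#/.###/....]: False

p1 V@[...#/.###/....]: V00[#..#/####/....]-1* V10[...#/####/#...]-1
p2 H@[#..#/####/....]: H01[####/####/....]+1* H20[#..#/####/##..]+1 H21[#..#/####/.##.]+1 H22[#..#/####/..##]+1
p3 V@[####/####/....] terminal -1; root [...#/.###/....] d6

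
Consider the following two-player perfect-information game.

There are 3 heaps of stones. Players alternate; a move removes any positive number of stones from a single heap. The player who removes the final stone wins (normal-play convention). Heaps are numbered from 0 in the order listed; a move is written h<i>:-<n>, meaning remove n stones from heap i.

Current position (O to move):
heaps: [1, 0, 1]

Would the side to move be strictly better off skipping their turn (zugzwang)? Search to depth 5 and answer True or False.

p1 O@[(1,0,1)]: h0:-1[(0,0,1)]-1* h2:-1[(1,0,0)]-1
p2 X@[(0,0,1)]: h2:-1[(0,0,0)]+1*
p3 O@[(0,0,0)] terminal -1; root [(1,0,1)] d5
if O skipped the turn, X would face:
~ p1 X@[(1,0,1)]: h0:-1[(0,0,1)]-1* h2:-1[(1,0,0)]-1
~ p2 O@[(0,0,1)]: h2:-1[(0,0,0)]+1*
~ p3 X@[(0,0,0)] terminal -1; root [(1,0,1)] d5
compare (O): move=-1 vs pass=+1

zugzwang((1,0,1), O) = True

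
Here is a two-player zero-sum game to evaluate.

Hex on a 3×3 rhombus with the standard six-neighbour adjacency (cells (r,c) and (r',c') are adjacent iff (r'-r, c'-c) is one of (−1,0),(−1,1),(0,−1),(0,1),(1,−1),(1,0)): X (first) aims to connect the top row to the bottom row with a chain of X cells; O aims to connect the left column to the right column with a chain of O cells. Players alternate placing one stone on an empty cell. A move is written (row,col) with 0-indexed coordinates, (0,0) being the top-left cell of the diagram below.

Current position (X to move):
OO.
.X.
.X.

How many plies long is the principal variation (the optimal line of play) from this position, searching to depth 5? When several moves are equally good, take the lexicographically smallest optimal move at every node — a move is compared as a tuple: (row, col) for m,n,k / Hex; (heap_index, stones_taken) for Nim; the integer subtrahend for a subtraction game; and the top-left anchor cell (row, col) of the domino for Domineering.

[OO./.X./.X.] X move#1: (0,2):+1/OOX/.X./.X.*, (1,0):-1/OO./XX./.X., (1,2):-1/OO./.XX/.X., (2,0):-1/OO./.X./XX., (2,2):-1/OO./.X./.XX
[OOX/.X./.X.] end (terminal -1, O#2); searched OO./.X./.X. to 5

PV length from [OO./.X./.X.]: 1 ply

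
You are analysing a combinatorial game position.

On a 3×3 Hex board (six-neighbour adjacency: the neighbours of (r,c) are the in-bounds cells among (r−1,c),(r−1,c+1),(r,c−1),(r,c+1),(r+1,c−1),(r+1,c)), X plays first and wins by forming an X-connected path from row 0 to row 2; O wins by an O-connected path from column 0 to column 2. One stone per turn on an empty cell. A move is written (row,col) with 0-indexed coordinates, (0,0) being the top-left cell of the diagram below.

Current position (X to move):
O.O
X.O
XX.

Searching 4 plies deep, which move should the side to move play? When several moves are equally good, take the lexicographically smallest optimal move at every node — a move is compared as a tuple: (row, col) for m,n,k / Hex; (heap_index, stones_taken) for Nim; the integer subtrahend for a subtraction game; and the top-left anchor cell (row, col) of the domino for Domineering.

[O.O/X.O/XX.] X move#1: (0,1):+1/OXO/X.O/XX.*, (1,1):-1/O.O/XXO/XX., (2,2):-1/O.O/X.O/XXX
[OXO/X.O/XX.] end (terminal -1, O#2); searched O.O/X.O/XX. to 4

X's best at [O.O/X.O/XX.]: (0,1)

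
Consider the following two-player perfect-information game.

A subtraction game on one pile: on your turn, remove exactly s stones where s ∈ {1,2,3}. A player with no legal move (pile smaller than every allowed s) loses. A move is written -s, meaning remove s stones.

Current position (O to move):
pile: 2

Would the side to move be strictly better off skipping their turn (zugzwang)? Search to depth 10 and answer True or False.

p1 O@[2]: -1[1]-1 -2[0]+1*
p2 X@[0] terminal -1; root [2] d10
suppose O passes — search the same position with X to move:
pass> p1 X@[2]: -1[1]-1 -2[0]+1*
pass> p2 O@[0] terminal -1; root [2] d10
for O: play +1, pass -1

zugzwang(2, O) = False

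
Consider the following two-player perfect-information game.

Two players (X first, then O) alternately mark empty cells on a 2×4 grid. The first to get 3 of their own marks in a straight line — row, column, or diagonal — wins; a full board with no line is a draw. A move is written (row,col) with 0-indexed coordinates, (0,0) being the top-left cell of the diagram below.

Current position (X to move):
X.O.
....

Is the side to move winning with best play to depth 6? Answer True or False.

X winning at [X.O./....]: False

ply 1, X at X.O./.... | (0,1)=+0→XXO./....*; (0,3)=+0→X.OX/....; (1,0)=+0→X.O./X...; (1,1)=+0→X.O./.X..; (1,2)=+0→X.O./..X.; (1,3)=+0→X.O./...X
ply 2, O at XXO./.... | (0,3)=+0→XXOO/....*; (1,0)=+0→XXO./O...; (1,1)=+0→XXO./.O..; (1,2)=+0→XXO./..O.; (1,3)=+0→XXO./...O
ply 3, X at XXOO/.... | (1,0)=+0→XXOO/X...*; (1,1)=+0→XXOO/.X..; (1,2)=+0→XXOO/..X.; (1,3)=+0→XXOO/...X
ply 4, O at XXOO/X... | (1,1)=+0→XXOO/XO..*; (1,2)=+0→XXOO/X.O.; (1,3)=+0→XXOO/X..O
ply 5, X at XXOO/XO.. | (1,2)=+0→XXOO/XOX.*; (1,3)=+0→XXOO/XO.X
ply 6, O at XXOO/XOX. | (1,3)=+0→XXOO/XOXO*
ply 7: XXOO/XOXO is terminal +0 (X); from X.O./.... depth 6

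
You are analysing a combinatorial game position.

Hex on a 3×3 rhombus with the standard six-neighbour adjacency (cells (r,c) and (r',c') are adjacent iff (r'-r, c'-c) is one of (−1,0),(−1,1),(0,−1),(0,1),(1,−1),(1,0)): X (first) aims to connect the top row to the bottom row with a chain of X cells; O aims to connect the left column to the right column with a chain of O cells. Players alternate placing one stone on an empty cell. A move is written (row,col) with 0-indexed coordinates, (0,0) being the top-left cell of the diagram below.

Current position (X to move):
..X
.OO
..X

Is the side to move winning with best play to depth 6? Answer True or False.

p1 X@[..X/.OO/..X]: (0,0)[X.X/.OO/..X]-1* (0,1)[.XX/.OO/..X]-1 (1,0)[..X/XOO/..X]-1 (2,0)[..X/.OO/X.X]-1 (2,1)[..X/.OO/.XX]-1
p2 O@[X.X/.OO/..X]: (0,1)[XOX/.OO/..X]+1* (1,0)[X.X/OOO/..X]+1 (2,0)[X.X/.OO/O.X]+1 (2,1)[X.X/.OO/.OX]+1
p3 X@[XOX/.OO/..X]: (1,0)[XOX/XOO/..X]-1* (2,0)[XOX/.OO/X.X]-1 (2,1)[XOX/.OO/.XX]-1
p4 O@[XOX/XOO/..X]: (2,0)[XOX/XOO/O.X]+1* (2,1)[XOX/XOO/.OX]-1
p5 X@[XOX/XOO/O.X] terminal -1; root [..X/.OO/..X] d6

X winning at [..X/.OO/..X]: False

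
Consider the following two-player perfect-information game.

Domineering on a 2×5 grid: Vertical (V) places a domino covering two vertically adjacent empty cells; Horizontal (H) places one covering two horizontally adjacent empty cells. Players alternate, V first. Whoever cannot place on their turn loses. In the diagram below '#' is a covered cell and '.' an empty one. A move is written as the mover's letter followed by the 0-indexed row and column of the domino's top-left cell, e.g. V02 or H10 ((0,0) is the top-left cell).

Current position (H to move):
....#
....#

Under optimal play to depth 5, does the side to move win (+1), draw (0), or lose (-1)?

[....#/....#] H move#1: H00:-1/##..#/....#, H01:+1/.##.#/....#*, H02:-1/..###/....#, H10:-1/....#/##..#, H11:+1/....#/.##.#, H12:-1/....#/..###
[.##.#/....#] V move#2: V00:-1/###.#/#...#*, V03:-1/.####/...##
[###.#/#...#] H move#3: H11:-1/###.#/###.#, H12:+1/###.#/#.###*
[###.#/#.###] end (terminal -1, V#4); searched ....#/....# to 5

value(....#/....#, H) = +1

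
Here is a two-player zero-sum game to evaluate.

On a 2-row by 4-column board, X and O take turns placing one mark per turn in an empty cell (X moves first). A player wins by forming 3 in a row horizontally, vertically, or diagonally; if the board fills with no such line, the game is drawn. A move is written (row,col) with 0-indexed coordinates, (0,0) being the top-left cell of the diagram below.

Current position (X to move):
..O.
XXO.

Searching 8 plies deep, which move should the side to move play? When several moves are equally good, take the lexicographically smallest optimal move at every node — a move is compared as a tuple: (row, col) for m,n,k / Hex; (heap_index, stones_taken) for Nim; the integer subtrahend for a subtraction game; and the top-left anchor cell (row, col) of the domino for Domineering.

X's best at [..O./XXO.]: (0,0)

p1 X@[..O./XXO.]: (0,0)[X.O./XXO.]+0* (0,1)[.XO./XXO.]+0 (0,3)[..OX/XXO.]+0 (1,3)[..O./XXOX]-1
p2 O@[X.O./XXO.]: (0,1)[XOO./XXO.]+0* (0,3)[X.OO/XXO.]+0 (1,3)[X.O./XXOO]+0
p3 X@[XOO./XXO.]: (0,3)[XOOX/XXO.]+0* (1,3)[XOO./XXOX]-1
p4 O@[XOOX/XXO.]: (1,3)[XOOX/XXOO]+0*
p5 X@[XOOX/XXOO] terminal +0; root [..O./XXO.] d8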